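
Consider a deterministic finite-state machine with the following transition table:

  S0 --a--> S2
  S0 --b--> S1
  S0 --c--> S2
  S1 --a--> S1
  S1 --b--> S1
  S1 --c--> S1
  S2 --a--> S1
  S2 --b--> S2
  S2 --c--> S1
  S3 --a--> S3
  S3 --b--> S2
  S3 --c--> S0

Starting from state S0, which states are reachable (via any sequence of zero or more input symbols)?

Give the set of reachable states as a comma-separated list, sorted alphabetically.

Answer: S0, S1, S2

Derivation:
BFS from S0:
  visit S0: S0--a-->S2 (new), S0--b-->S1 (new), S0--c-->S2 (seen)
  visit S2: S2--a-->S1 (seen), S2--b-->S2 (seen), S2--c-->S1 (seen)
  visit S1: S1--a-->S1 (seen), S1--b-->S1 (seen), S1--c-->S1 (seen)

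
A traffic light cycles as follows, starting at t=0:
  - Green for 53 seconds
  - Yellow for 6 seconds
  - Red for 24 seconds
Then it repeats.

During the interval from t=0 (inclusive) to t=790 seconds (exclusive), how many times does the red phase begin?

Cycle = 53+6+24 = 83s
red phase starts at t = k*83 + 59 for k=0,1,2,...
Need k*83+59 < 790 → k < 8.807
k ∈ {0, ..., 8} → 9 starts

Answer: 9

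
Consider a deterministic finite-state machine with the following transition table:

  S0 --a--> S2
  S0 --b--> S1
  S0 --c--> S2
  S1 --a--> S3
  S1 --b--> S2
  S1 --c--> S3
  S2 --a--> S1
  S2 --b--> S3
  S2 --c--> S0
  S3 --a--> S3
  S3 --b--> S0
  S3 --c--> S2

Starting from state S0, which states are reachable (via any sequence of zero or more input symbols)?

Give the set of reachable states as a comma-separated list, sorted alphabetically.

BFS from S0:
  visit S0: S0--a-->S2 (new), S0--b-->S1 (new), S0--c-->S2 (seen)
  visit S2: S2--a-->S1 (seen), S2--b-->S3 (new), S2--c-->S0 (seen)
  visit S1: S1--a-->S3 (seen), S1--b-->S2 (seen), S1--c-->S3 (seen)
  visit S3: S3--a-->S3 (seen), S3--b-->S0 (seen), S3--c-->S2 (seen)

Answer: S0, S1, S2, S3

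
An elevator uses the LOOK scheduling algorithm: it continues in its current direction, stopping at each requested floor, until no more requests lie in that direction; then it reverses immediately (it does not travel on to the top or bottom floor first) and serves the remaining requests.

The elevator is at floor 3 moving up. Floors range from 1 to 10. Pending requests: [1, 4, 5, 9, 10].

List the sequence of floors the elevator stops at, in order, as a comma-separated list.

Answer: 4, 5, 9, 10, 1

Derivation:
Current: 3, moving UP
Serve above first (ascending): [4, 5, 9, 10]
Then reverse, serve below (descending): [1]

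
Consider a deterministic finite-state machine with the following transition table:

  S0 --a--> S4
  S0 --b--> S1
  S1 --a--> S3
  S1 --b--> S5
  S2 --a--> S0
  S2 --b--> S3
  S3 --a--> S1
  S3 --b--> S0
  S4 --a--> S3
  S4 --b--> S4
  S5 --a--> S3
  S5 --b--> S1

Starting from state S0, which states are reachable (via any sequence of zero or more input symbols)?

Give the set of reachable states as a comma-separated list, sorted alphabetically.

Answer: S0, S1, S3, S4, S5

Derivation:
BFS from S0:
  visit S0: S0--a-->S4 (new), S0--b-->S1 (new)
  visit S4: S4--a-->S3 (new), S4--b-->S4 (seen)
  visit S1: S1--a-->S3 (seen), S1--b-->S5 (new)
  visit S3: S3--a-->S1 (seen), S3--b-->S0 (seen)
  visit S5: S5--a-->S3 (seen), S5--b-->S1 (seen)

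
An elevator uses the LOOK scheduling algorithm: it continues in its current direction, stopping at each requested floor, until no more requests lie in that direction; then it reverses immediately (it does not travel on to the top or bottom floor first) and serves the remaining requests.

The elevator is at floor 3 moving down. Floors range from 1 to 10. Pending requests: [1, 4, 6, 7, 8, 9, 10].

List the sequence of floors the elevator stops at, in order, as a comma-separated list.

Current: 3, moving DOWN
Serve below first (descending): [1]
Then reverse, serve above (ascending): [4, 6, 7, 8, 9, 10]

Answer: 1, 4, 6, 7, 8, 9, 10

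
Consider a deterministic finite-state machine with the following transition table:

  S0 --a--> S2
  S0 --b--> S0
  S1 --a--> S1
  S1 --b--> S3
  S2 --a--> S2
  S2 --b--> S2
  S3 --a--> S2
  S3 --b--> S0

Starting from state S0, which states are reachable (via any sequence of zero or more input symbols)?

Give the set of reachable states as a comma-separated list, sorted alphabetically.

BFS from S0:
  visit S0: S0--a-->S2 (new), S0--b-->S0 (seen)
  visit S2: S2--a-->S2 (seen), S2--b-->S2 (seen)

Answer: S0, S2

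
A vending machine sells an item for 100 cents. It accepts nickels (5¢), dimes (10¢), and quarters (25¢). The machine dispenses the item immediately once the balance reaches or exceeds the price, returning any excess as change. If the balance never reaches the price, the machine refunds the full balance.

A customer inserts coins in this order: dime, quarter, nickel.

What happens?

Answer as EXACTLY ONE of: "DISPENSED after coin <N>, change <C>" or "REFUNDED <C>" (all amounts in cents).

Answer: REFUNDED 40

Derivation:
Price: 100¢
Coin 1 (dime, 10¢): balance = 10¢
Coin 2 (quarter, 25¢): balance = 35¢
Coin 3 (nickel, 5¢): balance = 40¢
All coins inserted, balance 40¢ < price 100¢ → REFUND 40¢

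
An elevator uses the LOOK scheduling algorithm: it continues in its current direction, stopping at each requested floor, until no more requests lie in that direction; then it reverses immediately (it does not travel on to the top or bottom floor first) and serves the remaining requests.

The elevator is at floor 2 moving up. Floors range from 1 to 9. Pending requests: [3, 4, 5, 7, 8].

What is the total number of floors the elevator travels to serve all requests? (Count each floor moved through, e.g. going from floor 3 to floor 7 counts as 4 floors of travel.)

Start at floor 2 moving up, LOOK stop order: [3, 4, 5, 7, 8]
  2 → 3: |3-2| = 1, total = 1
  3 → 4: |4-3| = 1, total = 2
  4 → 5: |5-4| = 1, total = 3
  5 → 7: |7-5| = 2, total = 5
  7 → 8: |8-7| = 1, total = 6

Answer: 6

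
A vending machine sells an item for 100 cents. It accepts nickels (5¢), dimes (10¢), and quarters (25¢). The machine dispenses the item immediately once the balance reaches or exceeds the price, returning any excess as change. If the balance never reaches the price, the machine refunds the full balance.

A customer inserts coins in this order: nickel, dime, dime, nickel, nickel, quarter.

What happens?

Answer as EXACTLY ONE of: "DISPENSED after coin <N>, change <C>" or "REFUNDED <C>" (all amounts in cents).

Answer: REFUNDED 60

Derivation:
Price: 100¢
Coin 1 (nickel, 5¢): balance = 5¢
Coin 2 (dime, 10¢): balance = 15¢
Coin 3 (dime, 10¢): balance = 25¢
Coin 4 (nickel, 5¢): balance = 30¢
Coin 5 (nickel, 5¢): balance = 35¢
Coin 6 (quarter, 25¢): balance = 60¢
All coins inserted, balance 60¢ < price 100¢ → REFUND 60¢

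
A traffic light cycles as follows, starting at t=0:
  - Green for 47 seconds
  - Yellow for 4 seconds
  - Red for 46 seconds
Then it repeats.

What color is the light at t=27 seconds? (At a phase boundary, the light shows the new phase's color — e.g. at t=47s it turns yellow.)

Answer: green

Derivation:
Cycle length = 47 + 4 + 46 = 97s
t = 27, phase_t = 27 mod 97 = 27
27 < 47 (green end) → GREEN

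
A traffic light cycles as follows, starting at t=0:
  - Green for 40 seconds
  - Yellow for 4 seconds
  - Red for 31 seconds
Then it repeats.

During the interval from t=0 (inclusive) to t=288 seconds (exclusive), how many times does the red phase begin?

Cycle = 40+4+31 = 75s
red phase starts at t = k*75 + 44 for k=0,1,2,...
Need k*75+44 < 288 → k < 3.253
k ∈ {0, ..., 3} → 4 starts

Answer: 4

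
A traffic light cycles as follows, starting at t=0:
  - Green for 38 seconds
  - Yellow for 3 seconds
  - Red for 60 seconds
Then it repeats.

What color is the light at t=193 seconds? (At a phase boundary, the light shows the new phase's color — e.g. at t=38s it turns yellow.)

Cycle length = 38 + 3 + 60 = 101s
t = 193, phase_t = 193 mod 101 = 92
92 >= 41 → RED

Answer: red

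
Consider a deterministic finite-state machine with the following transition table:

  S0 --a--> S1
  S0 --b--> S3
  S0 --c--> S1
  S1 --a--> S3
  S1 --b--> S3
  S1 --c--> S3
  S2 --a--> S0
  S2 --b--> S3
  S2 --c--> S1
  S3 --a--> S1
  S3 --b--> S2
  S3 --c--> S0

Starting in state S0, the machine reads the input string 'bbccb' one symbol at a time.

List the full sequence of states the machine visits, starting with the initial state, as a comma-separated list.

Answer: S0, S3, S2, S1, S3, S2

Derivation:
Start: S0
  read 'b': S0 --b--> S3
  read 'b': S3 --b--> S2
  read 'c': S2 --c--> S1
  read 'c': S1 --c--> S3
  read 'b': S3 --b--> S2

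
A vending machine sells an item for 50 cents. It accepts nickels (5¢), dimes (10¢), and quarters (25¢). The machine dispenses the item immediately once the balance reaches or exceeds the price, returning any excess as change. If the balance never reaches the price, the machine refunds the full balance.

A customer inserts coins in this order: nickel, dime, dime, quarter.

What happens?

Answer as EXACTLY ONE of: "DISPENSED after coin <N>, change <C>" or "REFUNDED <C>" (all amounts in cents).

Answer: DISPENSED after coin 4, change 0

Derivation:
Price: 50¢
Coin 1 (nickel, 5¢): balance = 5¢
Coin 2 (dime, 10¢): balance = 15¢
Coin 3 (dime, 10¢): balance = 25¢
Coin 4 (quarter, 25¢): balance = 50¢
  → balance >= price → DISPENSE, change = 50 - 50 = 0¢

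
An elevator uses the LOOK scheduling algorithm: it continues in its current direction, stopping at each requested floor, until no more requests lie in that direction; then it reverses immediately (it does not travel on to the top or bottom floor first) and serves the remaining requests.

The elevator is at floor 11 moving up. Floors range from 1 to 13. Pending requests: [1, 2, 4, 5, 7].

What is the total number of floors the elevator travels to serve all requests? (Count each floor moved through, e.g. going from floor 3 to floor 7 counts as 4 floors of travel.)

Answer: 10

Derivation:
Start at floor 11 moving up, LOOK stop order: [7, 5, 4, 2, 1]
  11 → 7: |7-11| = 4, total = 4
  7 → 5: |5-7| = 2, total = 6
  5 → 4: |4-5| = 1, total = 7
  4 → 2: |2-4| = 2, total = 9
  2 → 1: |1-2| = 1, total = 10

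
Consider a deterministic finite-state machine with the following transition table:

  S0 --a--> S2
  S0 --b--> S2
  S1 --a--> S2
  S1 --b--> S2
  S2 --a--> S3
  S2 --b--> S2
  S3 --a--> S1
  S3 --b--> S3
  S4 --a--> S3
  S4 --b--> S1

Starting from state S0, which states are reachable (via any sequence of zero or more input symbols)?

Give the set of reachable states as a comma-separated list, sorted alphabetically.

BFS from S0:
  visit S0: S0--a-->S2 (new), S0--b-->S2 (seen)
  visit S2: S2--a-->S3 (new), S2--b-->S2 (seen)
  visit S3: S3--a-->S1 (new), S3--b-->S3 (seen)
  visit S1: S1--a-->S2 (seen), S1--b-->S2 (seen)

Answer: S0, S1, S2, S3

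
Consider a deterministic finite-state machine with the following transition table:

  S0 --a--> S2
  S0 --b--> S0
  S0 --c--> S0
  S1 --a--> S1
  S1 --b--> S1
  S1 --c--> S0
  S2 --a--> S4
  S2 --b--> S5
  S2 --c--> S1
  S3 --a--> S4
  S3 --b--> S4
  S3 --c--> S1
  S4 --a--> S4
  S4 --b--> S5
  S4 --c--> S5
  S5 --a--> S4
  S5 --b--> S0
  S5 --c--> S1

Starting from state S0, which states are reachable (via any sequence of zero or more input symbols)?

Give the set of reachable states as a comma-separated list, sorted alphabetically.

BFS from S0:
  visit S0: S0--a-->S2 (new), S0--b-->S0 (seen), S0--c-->S0 (seen)
  visit S2: S2--a-->S4 (new), S2--b-->S5 (new), S2--c-->S1 (new)
  visit S4: S4--a-->S4 (seen), S4--b-->S5 (seen), S4--c-->S5 (seen)
  visit S5: S5--a-->S4 (seen), S5--b-->S0 (seen), S5--c-->S1 (seen)
  visit S1: S1--a-->S1 (seen), S1--b-->S1 (seen), S1--c-->S0 (seen)

Answer: S0, S1, S2, S4, S5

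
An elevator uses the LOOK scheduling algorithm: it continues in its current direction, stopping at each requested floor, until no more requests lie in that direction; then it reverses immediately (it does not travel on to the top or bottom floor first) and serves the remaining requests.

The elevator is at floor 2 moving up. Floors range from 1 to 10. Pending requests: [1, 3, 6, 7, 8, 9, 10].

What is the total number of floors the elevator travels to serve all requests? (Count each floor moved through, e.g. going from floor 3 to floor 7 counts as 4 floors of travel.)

Start at floor 2 moving up, LOOK stop order: [3, 6, 7, 8, 9, 10, 1]
  2 → 3: |3-2| = 1, total = 1
  3 → 6: |6-3| = 3, total = 4
  6 → 7: |7-6| = 1, total = 5
  7 → 8: |8-7| = 1, total = 6
  8 → 9: |9-8| = 1, total = 7
  9 → 10: |10-9| = 1, total = 8
  10 → 1: |1-10| = 9, total = 17

Answer: 17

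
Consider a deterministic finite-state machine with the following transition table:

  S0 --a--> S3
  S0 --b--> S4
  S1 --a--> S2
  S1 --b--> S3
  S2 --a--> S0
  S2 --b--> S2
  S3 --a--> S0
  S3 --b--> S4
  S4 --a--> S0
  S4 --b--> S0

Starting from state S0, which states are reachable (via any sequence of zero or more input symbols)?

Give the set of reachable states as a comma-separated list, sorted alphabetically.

Answer: S0, S3, S4

Derivation:
BFS from S0:
  visit S0: S0--a-->S3 (new), S0--b-->S4 (new)
  visit S3: S3--a-->S0 (seen), S3--b-->S4 (seen)
  visit S4: S4--a-->S0 (seen), S4--b-->S0 (seen)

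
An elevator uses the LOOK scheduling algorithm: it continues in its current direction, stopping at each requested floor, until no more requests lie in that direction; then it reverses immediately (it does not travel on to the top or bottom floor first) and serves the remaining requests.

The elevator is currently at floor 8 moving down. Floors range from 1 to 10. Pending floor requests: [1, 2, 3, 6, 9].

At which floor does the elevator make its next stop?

Current floor: 8, direction: down
Requests above: [9]
Requests below: [1, 2, 3, 6]
Moving down and requests lie below → nearest below is max([1, 2, 3, 6]) = 6

Answer: 6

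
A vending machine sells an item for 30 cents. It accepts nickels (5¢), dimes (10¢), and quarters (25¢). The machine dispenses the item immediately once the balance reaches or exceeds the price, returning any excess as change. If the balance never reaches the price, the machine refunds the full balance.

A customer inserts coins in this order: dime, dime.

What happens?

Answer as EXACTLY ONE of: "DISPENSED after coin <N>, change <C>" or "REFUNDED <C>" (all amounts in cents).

Answer: REFUNDED 20

Derivation:
Price: 30¢
Coin 1 (dime, 10¢): balance = 10¢
Coin 2 (dime, 10¢): balance = 20¢
All coins inserted, balance 20¢ < price 30¢ → REFUND 20¢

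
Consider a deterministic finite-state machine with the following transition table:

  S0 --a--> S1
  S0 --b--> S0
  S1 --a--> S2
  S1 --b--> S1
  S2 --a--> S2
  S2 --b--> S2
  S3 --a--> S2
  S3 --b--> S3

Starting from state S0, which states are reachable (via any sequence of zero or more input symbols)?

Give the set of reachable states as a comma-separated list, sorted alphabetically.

Answer: S0, S1, S2

Derivation:
BFS from S0:
  visit S0: S0--a-->S1 (new), S0--b-->S0 (seen)
  visit S1: S1--a-->S2 (new), S1--b-->S1 (seen)
  visit S2: S2--a-->S2 (seen), S2--b-->S2 (seen)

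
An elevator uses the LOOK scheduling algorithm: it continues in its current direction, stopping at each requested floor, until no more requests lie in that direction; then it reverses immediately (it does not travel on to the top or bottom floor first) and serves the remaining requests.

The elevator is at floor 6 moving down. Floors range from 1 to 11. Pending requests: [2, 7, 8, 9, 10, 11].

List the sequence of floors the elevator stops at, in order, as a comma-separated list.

Answer: 2, 7, 8, 9, 10, 11

Derivation:
Current: 6, moving DOWN
Serve below first (descending): [2]
Then reverse, serve above (ascending): [7, 8, 9, 10, 11]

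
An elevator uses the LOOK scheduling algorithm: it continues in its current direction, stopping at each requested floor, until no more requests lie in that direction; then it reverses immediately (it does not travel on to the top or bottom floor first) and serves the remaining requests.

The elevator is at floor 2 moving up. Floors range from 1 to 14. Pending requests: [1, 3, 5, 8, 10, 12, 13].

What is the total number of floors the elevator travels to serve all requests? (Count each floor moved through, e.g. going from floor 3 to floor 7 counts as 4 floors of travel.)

Answer: 23

Derivation:
Start at floor 2 moving up, LOOK stop order: [3, 5, 8, 10, 12, 13, 1]
  2 → 3: |3-2| = 1, total = 1
  3 → 5: |5-3| = 2, total = 3
  5 → 8: |8-5| = 3, total = 6
  8 → 10: |10-8| = 2, total = 8
  10 → 12: |12-10| = 2, total = 10
  12 → 13: |13-12| = 1, total = 11
  13 → 1: |1-13| = 12, total = 23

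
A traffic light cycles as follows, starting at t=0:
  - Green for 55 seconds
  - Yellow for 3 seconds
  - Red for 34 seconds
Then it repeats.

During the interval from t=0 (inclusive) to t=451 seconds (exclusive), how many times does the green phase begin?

Answer: 5

Derivation:
Cycle = 55+3+34 = 92s
green phase starts at t = k*92 + 0 for k=0,1,2,...
Need k*92+0 < 451 → k < 4.902
k ∈ {0, ..., 4} → 5 starts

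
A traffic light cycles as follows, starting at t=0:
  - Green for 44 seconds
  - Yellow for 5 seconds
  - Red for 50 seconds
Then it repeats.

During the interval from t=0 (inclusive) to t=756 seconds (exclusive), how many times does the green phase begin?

Answer: 8

Derivation:
Cycle = 44+5+50 = 99s
green phase starts at t = k*99 + 0 for k=0,1,2,...
Need k*99+0 < 756 → k < 7.636
k ∈ {0, ..., 7} → 8 starts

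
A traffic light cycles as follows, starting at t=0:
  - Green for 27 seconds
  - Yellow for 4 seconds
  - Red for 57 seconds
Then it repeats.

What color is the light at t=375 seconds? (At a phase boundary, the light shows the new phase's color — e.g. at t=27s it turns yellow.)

Cycle length = 27 + 4 + 57 = 88s
t = 375, phase_t = 375 mod 88 = 23
23 < 27 (green end) → GREEN

Answer: green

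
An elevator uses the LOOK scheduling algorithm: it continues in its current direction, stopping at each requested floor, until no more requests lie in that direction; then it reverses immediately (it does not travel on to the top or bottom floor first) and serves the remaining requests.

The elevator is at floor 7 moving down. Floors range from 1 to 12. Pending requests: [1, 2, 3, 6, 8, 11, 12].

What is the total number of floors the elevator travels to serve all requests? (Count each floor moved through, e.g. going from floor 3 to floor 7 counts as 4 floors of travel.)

Answer: 17

Derivation:
Start at floor 7 moving down, LOOK stop order: [6, 3, 2, 1, 8, 11, 12]
  7 → 6: |6-7| = 1, total = 1
  6 → 3: |3-6| = 3, total = 4
  3 → 2: |2-3| = 1, total = 5
  2 → 1: |1-2| = 1, total = 6
  1 → 8: |8-1| = 7, total = 13
  8 → 11: |11-8| = 3, total = 16
  11 → 12: |12-11| = 1, total = 17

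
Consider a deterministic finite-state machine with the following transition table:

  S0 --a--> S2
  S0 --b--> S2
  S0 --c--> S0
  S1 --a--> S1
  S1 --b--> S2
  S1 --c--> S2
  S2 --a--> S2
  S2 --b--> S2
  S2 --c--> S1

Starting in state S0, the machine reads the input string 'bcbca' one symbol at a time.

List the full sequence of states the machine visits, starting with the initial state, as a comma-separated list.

Answer: S0, S2, S1, S2, S1, S1

Derivation:
Start: S0
  read 'b': S0 --b--> S2
  read 'c': S2 --c--> S1
  read 'b': S1 --b--> S2
  read 'c': S2 --c--> S1
  read 'a': S1 --a--> S1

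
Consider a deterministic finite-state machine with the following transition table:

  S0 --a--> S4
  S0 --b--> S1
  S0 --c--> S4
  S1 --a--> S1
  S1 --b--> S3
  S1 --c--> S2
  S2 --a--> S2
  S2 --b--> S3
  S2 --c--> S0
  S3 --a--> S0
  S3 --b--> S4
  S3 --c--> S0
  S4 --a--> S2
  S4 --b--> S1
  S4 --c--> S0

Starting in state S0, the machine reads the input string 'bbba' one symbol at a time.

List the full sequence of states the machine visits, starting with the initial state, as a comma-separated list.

Answer: S0, S1, S3, S4, S2

Derivation:
Start: S0
  read 'b': S0 --b--> S1
  read 'b': S1 --b--> S3
  read 'b': S3 --b--> S4
  read 'a': S4 --a--> S2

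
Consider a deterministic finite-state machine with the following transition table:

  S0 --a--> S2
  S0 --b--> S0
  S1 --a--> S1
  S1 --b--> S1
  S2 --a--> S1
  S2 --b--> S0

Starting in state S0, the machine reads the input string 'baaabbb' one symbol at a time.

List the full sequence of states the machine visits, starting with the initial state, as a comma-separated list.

Answer: S0, S0, S2, S1, S1, S1, S1, S1

Derivation:
Start: S0
  read 'b': S0 --b--> S0
  read 'a': S0 --a--> S2
  read 'a': S2 --a--> S1
  read 'a': S1 --a--> S1
  read 'b': S1 --b--> S1
  read 'b': S1 --b--> S1
  read 'b': S1 --b--> S1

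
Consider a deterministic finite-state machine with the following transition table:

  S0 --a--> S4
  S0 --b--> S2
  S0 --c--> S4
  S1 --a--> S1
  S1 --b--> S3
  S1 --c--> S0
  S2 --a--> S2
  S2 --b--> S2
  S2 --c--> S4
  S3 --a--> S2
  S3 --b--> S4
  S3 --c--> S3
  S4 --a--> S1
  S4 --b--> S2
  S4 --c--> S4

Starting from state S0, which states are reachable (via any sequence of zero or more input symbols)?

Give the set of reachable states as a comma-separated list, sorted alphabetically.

Answer: S0, S1, S2, S3, S4

Derivation:
BFS from S0:
  visit S0: S0--a-->S4 (new), S0--b-->S2 (new), S0--c-->S4 (seen)
  visit S4: S4--a-->S1 (new), S4--b-->S2 (seen), S4--c-->S4 (seen)
  visit S2: S2--a-->S2 (seen), S2--b-->S2 (seen), S2--c-->S4 (seen)
  visit S1: S1--a-->S1 (seen), S1--b-->S3 (new), S1--c-->S0 (seen)
  visit S3: S3--a-->S2 (seen), S3--b-->S4 (seen), S3--c-->S3 (seen)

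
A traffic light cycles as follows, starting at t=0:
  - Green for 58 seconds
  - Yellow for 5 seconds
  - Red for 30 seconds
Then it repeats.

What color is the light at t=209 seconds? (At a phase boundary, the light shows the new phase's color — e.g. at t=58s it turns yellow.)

Answer: green

Derivation:
Cycle length = 58 + 5 + 30 = 93s
t = 209, phase_t = 209 mod 93 = 23
23 < 58 (green end) → GREEN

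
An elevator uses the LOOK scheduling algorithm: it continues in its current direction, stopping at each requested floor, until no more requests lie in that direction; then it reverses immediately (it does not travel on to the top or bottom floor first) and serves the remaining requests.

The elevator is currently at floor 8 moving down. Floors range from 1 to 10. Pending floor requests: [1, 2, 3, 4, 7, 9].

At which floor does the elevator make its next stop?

Answer: 7

Derivation:
Current floor: 8, direction: down
Requests above: [9]
Requests below: [1, 2, 3, 4, 7]
Moving down and requests lie below → nearest below is max([1, 2, 3, 4, 7]) = 7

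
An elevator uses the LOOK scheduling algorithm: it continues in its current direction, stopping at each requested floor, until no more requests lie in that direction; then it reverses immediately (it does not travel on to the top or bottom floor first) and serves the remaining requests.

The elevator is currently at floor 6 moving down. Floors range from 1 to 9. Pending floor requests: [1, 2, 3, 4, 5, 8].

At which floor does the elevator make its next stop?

Current floor: 6, direction: down
Requests above: [8]
Requests below: [1, 2, 3, 4, 5]
Moving down and requests lie below → nearest below is max([1, 2, 3, 4, 5]) = 5

Answer: 5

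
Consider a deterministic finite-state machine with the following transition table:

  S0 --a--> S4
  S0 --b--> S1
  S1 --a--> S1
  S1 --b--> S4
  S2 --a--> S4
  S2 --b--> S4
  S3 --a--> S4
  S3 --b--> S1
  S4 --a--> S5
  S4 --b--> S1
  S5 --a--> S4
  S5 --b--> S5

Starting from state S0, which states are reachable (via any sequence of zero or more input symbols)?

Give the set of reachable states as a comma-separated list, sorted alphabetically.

Answer: S0, S1, S4, S5

Derivation:
BFS from S0:
  visit S0: S0--a-->S4 (new), S0--b-->S1 (new)
  visit S4: S4--a-->S5 (new), S4--b-->S1 (seen)
  visit S1: S1--a-->S1 (seen), S1--b-->S4 (seen)
  visit S5: S5--a-->S4 (seen), S5--b-->S5 (seen)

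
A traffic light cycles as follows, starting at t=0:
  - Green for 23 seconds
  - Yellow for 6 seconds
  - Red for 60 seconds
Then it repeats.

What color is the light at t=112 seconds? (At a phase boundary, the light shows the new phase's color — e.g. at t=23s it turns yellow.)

Cycle length = 23 + 6 + 60 = 89s
t = 112, phase_t = 112 mod 89 = 23
23 <= 23 < 29 (yellow end) → YELLOW

Answer: yellow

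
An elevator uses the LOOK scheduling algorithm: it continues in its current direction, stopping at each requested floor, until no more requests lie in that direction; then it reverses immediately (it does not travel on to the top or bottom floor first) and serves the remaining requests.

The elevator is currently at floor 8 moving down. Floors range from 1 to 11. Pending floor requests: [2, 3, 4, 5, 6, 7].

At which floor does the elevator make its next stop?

Answer: 7

Derivation:
Current floor: 8, direction: down
Requests above: []
Requests below: [2, 3, 4, 5, 6, 7]
Moving down and requests lie below → nearest below is max([2, 3, 4, 5, 6, 7]) = 7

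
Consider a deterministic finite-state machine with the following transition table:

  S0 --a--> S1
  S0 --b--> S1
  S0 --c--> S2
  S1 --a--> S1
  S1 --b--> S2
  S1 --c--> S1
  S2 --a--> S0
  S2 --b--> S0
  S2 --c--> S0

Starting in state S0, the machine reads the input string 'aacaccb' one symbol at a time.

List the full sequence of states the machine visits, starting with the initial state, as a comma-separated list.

Start: S0
  read 'a': S0 --a--> S1
  read 'a': S1 --a--> S1
  read 'c': S1 --c--> S1
  read 'a': S1 --a--> S1
  read 'c': S1 --c--> S1
  read 'c': S1 --c--> S1
  read 'b': S1 --b--> S2

Answer: S0, S1, S1, S1, S1, S1, S1, S2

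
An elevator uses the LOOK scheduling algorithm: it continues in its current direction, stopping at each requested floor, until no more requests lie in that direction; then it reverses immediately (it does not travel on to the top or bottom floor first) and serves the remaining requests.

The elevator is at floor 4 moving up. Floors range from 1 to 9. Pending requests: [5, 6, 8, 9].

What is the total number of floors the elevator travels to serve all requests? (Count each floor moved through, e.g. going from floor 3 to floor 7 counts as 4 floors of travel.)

Answer: 5

Derivation:
Start at floor 4 moving up, LOOK stop order: [5, 6, 8, 9]
  4 → 5: |5-4| = 1, total = 1
  5 → 6: |6-5| = 1, total = 2
  6 → 8: |8-6| = 2, total = 4
  8 → 9: |9-8| = 1, total = 5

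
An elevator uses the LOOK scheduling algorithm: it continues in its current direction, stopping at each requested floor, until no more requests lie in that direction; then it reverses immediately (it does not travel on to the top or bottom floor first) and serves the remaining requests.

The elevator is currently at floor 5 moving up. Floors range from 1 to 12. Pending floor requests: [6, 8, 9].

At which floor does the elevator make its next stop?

Answer: 6

Derivation:
Current floor: 5, direction: up
Requests above: [6, 8, 9]
Requests below: []
Moving up and requests lie above → nearest above is min([6, 8, 9]) = 6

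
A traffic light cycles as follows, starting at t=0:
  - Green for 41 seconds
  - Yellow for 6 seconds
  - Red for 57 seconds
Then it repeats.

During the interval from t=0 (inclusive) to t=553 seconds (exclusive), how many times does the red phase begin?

Answer: 5

Derivation:
Cycle = 41+6+57 = 104s
red phase starts at t = k*104 + 47 for k=0,1,2,...
Need k*104+47 < 553 → k < 4.865
k ∈ {0, ..., 4} → 5 starts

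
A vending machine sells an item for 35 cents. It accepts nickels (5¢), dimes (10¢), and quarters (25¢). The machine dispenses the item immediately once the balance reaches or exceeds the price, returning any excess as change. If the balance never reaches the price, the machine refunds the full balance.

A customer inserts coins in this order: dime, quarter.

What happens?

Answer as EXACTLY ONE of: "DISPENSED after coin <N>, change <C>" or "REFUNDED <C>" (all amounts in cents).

Price: 35¢
Coin 1 (dime, 10¢): balance = 10¢
Coin 2 (quarter, 25¢): balance = 35¢
  → balance >= price → DISPENSE, change = 35 - 35 = 0¢

Answer: DISPENSED after coin 2, change 0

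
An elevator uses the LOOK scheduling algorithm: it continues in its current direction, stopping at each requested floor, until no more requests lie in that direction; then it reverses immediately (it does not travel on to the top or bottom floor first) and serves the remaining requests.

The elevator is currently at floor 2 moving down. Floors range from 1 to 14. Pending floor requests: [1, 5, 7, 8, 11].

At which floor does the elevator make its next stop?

Current floor: 2, direction: down
Requests above: [5, 7, 8, 11]
Requests below: [1]
Moving down and requests lie below → nearest below is max([1]) = 1

Answer: 1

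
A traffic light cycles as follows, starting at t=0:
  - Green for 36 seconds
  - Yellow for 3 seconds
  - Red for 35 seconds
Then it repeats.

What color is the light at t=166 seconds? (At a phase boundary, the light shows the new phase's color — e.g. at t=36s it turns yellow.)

Answer: green

Derivation:
Cycle length = 36 + 3 + 35 = 74s
t = 166, phase_t = 166 mod 74 = 18
18 < 36 (green end) → GREEN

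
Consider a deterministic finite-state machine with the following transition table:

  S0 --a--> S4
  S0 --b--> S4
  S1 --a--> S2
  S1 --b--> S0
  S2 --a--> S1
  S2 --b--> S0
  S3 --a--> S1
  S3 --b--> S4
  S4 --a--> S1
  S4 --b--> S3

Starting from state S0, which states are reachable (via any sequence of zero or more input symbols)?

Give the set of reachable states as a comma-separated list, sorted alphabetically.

BFS from S0:
  visit S0: S0--a-->S4 (new), S0--b-->S4 (seen)
  visit S4: S4--a-->S1 (new), S4--b-->S3 (new)
  visit S1: S1--a-->S2 (new), S1--b-->S0 (seen)
  visit S3: S3--a-->S1 (seen), S3--b-->S4 (seen)
  visit S2: S2--a-->S1 (seen), S2--b-->S0 (seen)

Answer: S0, S1, S2, S3, S4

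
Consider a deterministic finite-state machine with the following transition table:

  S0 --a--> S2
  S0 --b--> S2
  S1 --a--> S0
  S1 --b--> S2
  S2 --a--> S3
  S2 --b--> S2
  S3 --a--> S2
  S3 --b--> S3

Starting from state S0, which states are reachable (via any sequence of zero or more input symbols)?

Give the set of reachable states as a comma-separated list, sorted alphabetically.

Answer: S0, S2, S3

Derivation:
BFS from S0:
  visit S0: S0--a-->S2 (new), S0--b-->S2 (seen)
  visit S2: S2--a-->S3 (new), S2--b-->S2 (seen)
  visit S3: S3--a-->S2 (seen), S3--b-->S3 (seen)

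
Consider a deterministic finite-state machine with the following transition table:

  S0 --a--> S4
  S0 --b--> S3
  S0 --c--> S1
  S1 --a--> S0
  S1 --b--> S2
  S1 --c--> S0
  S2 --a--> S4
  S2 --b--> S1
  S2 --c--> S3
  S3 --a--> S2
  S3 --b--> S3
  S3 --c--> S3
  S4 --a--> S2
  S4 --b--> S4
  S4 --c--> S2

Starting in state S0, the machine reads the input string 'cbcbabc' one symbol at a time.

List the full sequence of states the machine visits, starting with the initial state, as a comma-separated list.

Start: S0
  read 'c': S0 --c--> S1
  read 'b': S1 --b--> S2
  read 'c': S2 --c--> S3
  read 'b': S3 --b--> S3
  read 'a': S3 --a--> S2
  read 'b': S2 --b--> S1
  read 'c': S1 --c--> S0

Answer: S0, S1, S2, S3, S3, S2, S1, S0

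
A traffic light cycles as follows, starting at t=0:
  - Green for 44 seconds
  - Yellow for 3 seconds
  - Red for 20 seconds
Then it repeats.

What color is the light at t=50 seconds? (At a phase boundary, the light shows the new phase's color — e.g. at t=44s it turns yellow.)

Cycle length = 44 + 3 + 20 = 67s
t = 50, phase_t = 50 mod 67 = 50
50 >= 47 → RED

Answer: red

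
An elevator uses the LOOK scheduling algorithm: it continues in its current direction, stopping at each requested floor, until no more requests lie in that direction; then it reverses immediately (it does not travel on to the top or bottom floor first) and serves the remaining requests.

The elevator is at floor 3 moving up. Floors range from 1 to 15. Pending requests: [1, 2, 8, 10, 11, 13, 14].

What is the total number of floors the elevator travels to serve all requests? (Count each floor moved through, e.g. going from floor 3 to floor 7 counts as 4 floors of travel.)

Start at floor 3 moving up, LOOK stop order: [8, 10, 11, 13, 14, 2, 1]
  3 → 8: |8-3| = 5, total = 5
  8 → 10: |10-8| = 2, total = 7
  10 → 11: |11-10| = 1, total = 8
  11 → 13: |13-11| = 2, total = 10
  13 → 14: |14-13| = 1, total = 11
  14 → 2: |2-14| = 12, total = 23
  2 → 1: |1-2| = 1, total = 24

Answer: 24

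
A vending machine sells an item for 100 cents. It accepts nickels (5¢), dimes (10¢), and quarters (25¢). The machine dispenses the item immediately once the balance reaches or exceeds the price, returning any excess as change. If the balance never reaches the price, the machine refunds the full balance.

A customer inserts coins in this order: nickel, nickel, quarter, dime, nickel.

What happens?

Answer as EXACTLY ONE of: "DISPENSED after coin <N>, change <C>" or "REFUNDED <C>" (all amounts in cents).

Answer: REFUNDED 50

Derivation:
Price: 100¢
Coin 1 (nickel, 5¢): balance = 5¢
Coin 2 (nickel, 5¢): balance = 10¢
Coin 3 (quarter, 25¢): balance = 35¢
Coin 4 (dime, 10¢): balance = 45¢
Coin 5 (nickel, 5¢): balance = 50¢
All coins inserted, balance 50¢ < price 100¢ → REFUND 50¢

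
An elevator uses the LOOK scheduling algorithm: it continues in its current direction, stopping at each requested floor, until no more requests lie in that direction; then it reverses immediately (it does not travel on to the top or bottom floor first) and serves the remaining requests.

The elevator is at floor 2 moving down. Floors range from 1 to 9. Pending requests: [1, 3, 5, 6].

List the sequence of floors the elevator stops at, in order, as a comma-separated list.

Answer: 1, 3, 5, 6

Derivation:
Current: 2, moving DOWN
Serve below first (descending): [1]
Then reverse, serve above (ascending): [3, 5, 6]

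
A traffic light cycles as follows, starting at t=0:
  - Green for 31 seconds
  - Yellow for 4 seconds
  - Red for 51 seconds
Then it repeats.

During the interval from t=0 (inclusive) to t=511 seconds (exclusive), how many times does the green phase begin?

Cycle = 31+4+51 = 86s
green phase starts at t = k*86 + 0 for k=0,1,2,...
Need k*86+0 < 511 → k < 5.942
k ∈ {0, ..., 5} → 6 starts

Answer: 6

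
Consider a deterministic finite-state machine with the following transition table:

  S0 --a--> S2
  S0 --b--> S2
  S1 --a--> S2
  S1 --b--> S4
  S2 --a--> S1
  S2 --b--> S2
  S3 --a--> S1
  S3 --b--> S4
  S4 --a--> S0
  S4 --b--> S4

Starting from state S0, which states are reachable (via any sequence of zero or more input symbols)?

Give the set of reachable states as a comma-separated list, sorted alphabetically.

BFS from S0:
  visit S0: S0--a-->S2 (new), S0--b-->S2 (seen)
  visit S2: S2--a-->S1 (new), S2--b-->S2 (seen)
  visit S1: S1--a-->S2 (seen), S1--b-->S4 (new)
  visit S4: S4--a-->S0 (seen), S4--b-->S4 (seen)

Answer: S0, S1, S2, S4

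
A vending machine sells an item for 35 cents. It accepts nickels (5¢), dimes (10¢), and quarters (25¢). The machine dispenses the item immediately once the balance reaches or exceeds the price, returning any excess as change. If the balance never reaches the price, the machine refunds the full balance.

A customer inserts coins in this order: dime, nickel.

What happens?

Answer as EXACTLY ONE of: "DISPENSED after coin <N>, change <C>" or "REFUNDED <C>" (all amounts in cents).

Answer: REFUNDED 15

Derivation:
Price: 35¢
Coin 1 (dime, 10¢): balance = 10¢
Coin 2 (nickel, 5¢): balance = 15¢
All coins inserted, balance 15¢ < price 35¢ → REFUND 15¢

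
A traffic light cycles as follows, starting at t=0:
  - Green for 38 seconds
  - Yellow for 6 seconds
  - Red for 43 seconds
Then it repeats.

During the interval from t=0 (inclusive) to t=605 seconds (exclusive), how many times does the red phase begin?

Cycle = 38+6+43 = 87s
red phase starts at t = k*87 + 44 for k=0,1,2,...
Need k*87+44 < 605 → k < 6.448
k ∈ {0, ..., 6} → 7 starts

Answer: 7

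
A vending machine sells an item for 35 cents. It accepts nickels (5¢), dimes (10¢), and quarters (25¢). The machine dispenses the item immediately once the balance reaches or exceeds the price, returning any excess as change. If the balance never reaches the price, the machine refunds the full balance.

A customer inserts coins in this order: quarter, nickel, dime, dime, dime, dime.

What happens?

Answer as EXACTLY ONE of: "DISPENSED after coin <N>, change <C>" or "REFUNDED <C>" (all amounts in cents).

Answer: DISPENSED after coin 3, change 5

Derivation:
Price: 35¢
Coin 1 (quarter, 25¢): balance = 25¢
Coin 2 (nickel, 5¢): balance = 30¢
Coin 3 (dime, 10¢): balance = 40¢
  → balance >= price → DISPENSE, change = 40 - 35 = 5¢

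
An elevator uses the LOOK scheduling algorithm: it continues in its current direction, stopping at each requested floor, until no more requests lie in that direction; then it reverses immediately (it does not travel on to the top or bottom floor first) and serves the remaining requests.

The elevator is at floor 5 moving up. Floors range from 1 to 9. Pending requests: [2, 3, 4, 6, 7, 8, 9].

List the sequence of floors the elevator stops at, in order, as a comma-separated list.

Answer: 6, 7, 8, 9, 4, 3, 2

Derivation:
Current: 5, moving UP
Serve above first (ascending): [6, 7, 8, 9]
Then reverse, serve below (descending): [4, 3, 2]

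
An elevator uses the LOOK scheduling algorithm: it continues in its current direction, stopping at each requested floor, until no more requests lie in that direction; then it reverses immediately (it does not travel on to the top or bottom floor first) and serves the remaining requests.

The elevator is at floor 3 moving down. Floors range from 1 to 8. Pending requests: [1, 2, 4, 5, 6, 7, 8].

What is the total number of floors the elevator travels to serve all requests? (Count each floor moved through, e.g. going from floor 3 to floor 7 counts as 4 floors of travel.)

Start at floor 3 moving down, LOOK stop order: [2, 1, 4, 5, 6, 7, 8]
  3 → 2: |2-3| = 1, total = 1
  2 → 1: |1-2| = 1, total = 2
  1 → 4: |4-1| = 3, total = 5
  4 → 5: |5-4| = 1, total = 6
  5 → 6: |6-5| = 1, total = 7
  6 → 7: |7-6| = 1, total = 8
  7 → 8: |8-7| = 1, total = 9

Answer: 9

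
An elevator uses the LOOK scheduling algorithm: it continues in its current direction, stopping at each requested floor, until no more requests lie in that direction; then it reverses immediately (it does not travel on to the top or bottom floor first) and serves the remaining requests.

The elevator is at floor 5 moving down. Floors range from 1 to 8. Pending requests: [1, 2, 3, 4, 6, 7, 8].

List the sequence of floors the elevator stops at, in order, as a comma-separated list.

Current: 5, moving DOWN
Serve below first (descending): [4, 3, 2, 1]
Then reverse, serve above (ascending): [6, 7, 8]

Answer: 4, 3, 2, 1, 6, 7, 8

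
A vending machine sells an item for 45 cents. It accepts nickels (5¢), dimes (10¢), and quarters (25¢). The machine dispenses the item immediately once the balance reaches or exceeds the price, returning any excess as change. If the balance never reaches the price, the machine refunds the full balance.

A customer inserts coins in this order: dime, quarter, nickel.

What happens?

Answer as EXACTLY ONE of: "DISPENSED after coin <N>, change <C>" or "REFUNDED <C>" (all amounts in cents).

Answer: REFUNDED 40

Derivation:
Price: 45¢
Coin 1 (dime, 10¢): balance = 10¢
Coin 2 (quarter, 25¢): balance = 35¢
Coin 3 (nickel, 5¢): balance = 40¢
All coins inserted, balance 40¢ < price 45¢ → REFUND 40¢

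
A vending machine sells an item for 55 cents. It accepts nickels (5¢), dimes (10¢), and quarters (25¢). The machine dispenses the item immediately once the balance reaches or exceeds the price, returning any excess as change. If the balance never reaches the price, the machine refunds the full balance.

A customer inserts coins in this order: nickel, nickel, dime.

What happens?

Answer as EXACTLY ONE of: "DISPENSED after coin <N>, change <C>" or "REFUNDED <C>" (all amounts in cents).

Answer: REFUNDED 20

Derivation:
Price: 55¢
Coin 1 (nickel, 5¢): balance = 5¢
Coin 2 (nickel, 5¢): balance = 10¢
Coin 3 (dime, 10¢): balance = 20¢
All coins inserted, balance 20¢ < price 55¢ → REFUND 20¢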